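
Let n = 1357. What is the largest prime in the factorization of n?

59

1357 = 23 · 59
59 is prime.
So 1357 = 23 · 59; the largest prime factor is 59.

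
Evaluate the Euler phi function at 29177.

Factor: 29177 = 163 · 179.
φ(29177) = (163−1) · (179−1) = 162 · 178 = 28836.

28836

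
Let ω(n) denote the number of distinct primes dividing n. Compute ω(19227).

4

19227 = 3 · 6409
6409 = 13 · 493
493 = 17 · 29
19227 = 3 · 13 · 17 · 29, which has 4 distinct prime factors.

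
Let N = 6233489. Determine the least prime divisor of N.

6233489 is odd.
Digit sum 35, not divisible by 3.
Ends in 9: not divisible by 5.
7: 6233489 = 7·890498 + 3
11: 6233489 = 11·566680 + 9
13: 6233489 = 13·479499 + 2
17: 6233489 = 17·366675 + 14
19: 6233489 = 19·328078 + 7
23: 6233489 = 23·271021 + 6
29: 6233489 = 29·214947 + 26
31: 6233489 = 31·201080 + 9
37: 6233489 = 37·168472 + 25
41: 6233489 = 41·152036 + 13
43: 6233489 = 43·144964 + 37
47: 6233489 = 47·132627 + 20
53: 6233489 = 53·117613

53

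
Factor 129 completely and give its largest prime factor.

129 = 3 · 43
43 is prime.
So 129 = 3 · 43; the largest prime factor is 43.

43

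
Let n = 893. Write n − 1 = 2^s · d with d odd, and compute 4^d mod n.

747

893 − 1 = 892 = 2^2 · 223, so d = 223.
4^1 ≡ 4 (mod 893)
4^2 ≡ 4^2 = 16 ≡ 16 (mod 893)
4^4 ≡ 16^2 = 256 ≡ 256 (mod 893)
4^8 ≡ 256^2 = 65536 ≡ 347 (mod 893)
4^16 ≡ 347^2 = 120409 ≡ 747 (mod 893)
4^32 ≡ 747^2 = 558009 ≡ 777 (mod 893)
4^64 ≡ 777^2 = 603729 ≡ 61 (mod 893)
4^128 ≡ 61^2 = 3721 ≡ 149 (mod 893)
223 = 128 + 64 + 16 + 8 + 4 + 2 + 1 in binary powers of 2.
So 4^223 ≡ 149 · 61 · 747 · 347 · 256 · 16 · 4 ≡ 747 (mod 893).
Squaring chain: 747 → 777; never reaches −1, so base 4 is a Miller–Rabin witness that 893 is composite.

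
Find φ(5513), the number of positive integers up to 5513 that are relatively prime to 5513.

5328

Factor: 5513 = 37 · 149.
φ(5513) = (37−1) · (149−1) = 36 · 148 = 5328.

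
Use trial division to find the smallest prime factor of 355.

355 is odd.
Digit sum 13, not divisible by 3.
Ends in 5: divisible by 5.

5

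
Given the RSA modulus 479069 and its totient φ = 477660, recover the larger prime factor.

φ(n) = (p−1)(q−1) = n − (p+q) + 1, so p + q = 479069 − 477660 + 1 = 1410.
p and q are the roots of t² − 1410t + 479069 = 0.
Discriminant: 1410² − 4·479069 = 1988100 − 1916276 = 71824; √71824 = 268.
q = (1410 − 268)/2 = 571, p = (1410 + 268)/2 = 839.
Check: 571 · 839 = 479069.

839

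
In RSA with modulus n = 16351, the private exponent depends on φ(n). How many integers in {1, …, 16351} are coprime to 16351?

Factor: 16351 = 83 · 197.
φ(16351) = (83−1) · (197−1) = 82 · 196 = 16072.

16072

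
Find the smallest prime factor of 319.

319 is odd.
Digit sum 13, not divisible by 3.
Ends in 9: not divisible by 5.
7: 319 = 7·45 + 4
11: 319 = 11·29

11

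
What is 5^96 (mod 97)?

5^1 ≡ 5 (mod 97)
5^2 ≡ 5^2 = 25 ≡ 25 (mod 97)
5^4 ≡ 25^2 = 625 ≡ 43 (mod 97)
5^8 ≡ 43^2 = 1849 ≡ 6 (mod 97)
5^16 ≡ 6^2 = 36 ≡ 36 (mod 97)
5^32 ≡ 36^2 = 1296 ≡ 35 (mod 97)
5^64 ≡ 35^2 = 1225 ≡ 61 (mod 97)
96 = 64 + 32 in binary powers of 2.
So 5^96 ≡ 61 · 35 ≡ 1 (mod 97).
Since the result is 1, base 5 gives no evidence that 97 is composite.

1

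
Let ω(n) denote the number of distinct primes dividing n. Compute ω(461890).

461890 = 2 · 230945
230945 = 5 · 46189
46189 = 11 · 4199
4199 = 13 · 323
323 = 17 · 19
461890 = 2 · 5 · 11 · 13 · 17 · 19, which has 6 distinct prime factors.

6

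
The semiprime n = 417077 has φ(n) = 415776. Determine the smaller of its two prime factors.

569

φ(n) = (p−1)(q−1) = n − (p+q) + 1, so p + q = 417077 − 415776 + 1 = 1302.
p and q are the roots of t² − 1302t + 417077 = 0.
Discriminant: 1302² − 4·417077 = 1695204 − 1668308 = 26896; √26896 = 164.
q = (1302 − 164)/2 = 569, p = (1302 + 164)/2 = 733.
Check: 569 · 733 = 417077.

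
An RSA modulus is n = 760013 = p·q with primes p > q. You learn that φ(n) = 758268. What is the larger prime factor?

919

φ(n) = (p−1)(q−1) = n − (p+q) + 1, so p + q = 760013 − 758268 + 1 = 1746.
p and q are the roots of t² − 1746t + 760013 = 0.
Discriminant: 1746² − 4·760013 = 3048516 − 3040052 = 8464; √8464 = 92.
q = (1746 − 92)/2 = 827, p = (1746 + 92)/2 = 919.
Check: 827 · 919 = 760013.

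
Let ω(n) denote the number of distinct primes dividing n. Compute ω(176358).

6

176358 = 2 · 88179
88179 = 3 · 29393
29393 = 7 · 4199
4199 = 13 · 323
323 = 17 · 19
176358 = 2 · 3 · 7 · 13 · 17 · 19, which has 6 distinct prime factors.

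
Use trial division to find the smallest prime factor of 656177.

31

656177 is odd.
Digit sum 32, not divisible by 3.
Ends in 7: not divisible by 5.
7: 656177 = 7·93739 + 4
11: 656177 = 11·59652 + 5
13: 656177 = 13·50475 + 2
17: 656177 = 17·38598 + 11
19: 656177 = 19·34535 + 12
23: 656177 = 23·28529 + 10
29: 656177 = 29·22626 + 23
31: 656177 = 31·21167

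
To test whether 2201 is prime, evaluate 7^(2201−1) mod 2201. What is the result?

955

7^1 ≡ 7 (mod 2201)
7^2 ≡ 7^2 = 49 ≡ 49 (mod 2201)
7^4 ≡ 49^2 = 2401 ≡ 200 (mod 2201)
7^8 ≡ 200^2 = 40000 ≡ 382 (mod 2201)
7^16 ≡ 382^2 = 145924 ≡ 658 (mod 2201)
7^32 ≡ 658^2 = 432964 ≡ 1568 (mod 2201)
7^64 ≡ 1568^2 = 2458624 ≡ 107 (mod 2201)
7^128 ≡ 107^2 = 11449 ≡ 444 (mod 2201)
7^256 ≡ 444^2 = 197136 ≡ 1247 (mod 2201)
7^512 ≡ 1247^2 = 1555009 ≡ 1103 (mod 2201)
7^1024 ≡ 1103^2 = 1216609 ≡ 1657 (mod 2201)
7^2048 ≡ 1657^2 = 2745649 ≡ 1002 (mod 2201)
2200 = 2048 + 128 + 16 + 8 in binary powers of 2.
So 7^2200 ≡ 1002 · 444 · 658 · 382 ≡ 955 (mod 2201).
Since 955 ≠ 1, base 7 is a Fermat witness: 2201 is composite.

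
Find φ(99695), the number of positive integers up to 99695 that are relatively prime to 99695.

Factor: 99695 = 5 · 127 · 157.
φ(99695) = (5−1) · (127−1) · (157−1) = 4 · 126 · 156 = 78624.

78624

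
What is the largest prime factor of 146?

73

146 = 2 · 73
73 is prime.
So 146 = 2 · 73; the largest prime factor is 73.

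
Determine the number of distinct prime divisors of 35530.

5

35530 = 2 · 17765
17765 = 5 · 3553
3553 = 11 · 323
323 = 17 · 19
35530 = 2 · 5 · 11 · 17 · 19, which has 5 distinct prime factors.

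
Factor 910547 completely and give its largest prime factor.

910547 = 11 · 82777
82777 = 23 · 3599
3599 = 59 · 61
61 is prime.
So 910547 = 11 · 23 · 59 · 61; the largest prime factor is 61.

61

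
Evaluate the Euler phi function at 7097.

Factor: 7097 = 47 · 151.
φ(7097) = (47−1) · (151−1) = 46 · 150 = 6900.

6900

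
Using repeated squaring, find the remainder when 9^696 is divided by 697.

9^1 ≡ 9 (mod 697)
9^2 ≡ 9^2 = 81 ≡ 81 (mod 697)
9^4 ≡ 81^2 = 6561 ≡ 288 (mod 697)
9^8 ≡ 288^2 = 82944 ≡ 1 (mod 697)
9^16 ≡ 1^2 = 1 ≡ 1 (mod 697)
9^32 ≡ 1^2 = 1 ≡ 1 (mod 697)
9^64 ≡ 1^2 = 1 ≡ 1 (mod 697)
9^128 ≡ 1^2 = 1 ≡ 1 (mod 697)
9^256 ≡ 1^2 = 1 ≡ 1 (mod 697)
9^512 ≡ 1^2 = 1 ≡ 1 (mod 697)
696 = 512 + 128 + 32 + 16 + 8 in binary powers of 2.
So 9^696 ≡ 1 · 1 · 1 · 1 · 1 ≡ 1 (mod 697).
Since the result is 1, base 9 gives no evidence that 697 is composite.

1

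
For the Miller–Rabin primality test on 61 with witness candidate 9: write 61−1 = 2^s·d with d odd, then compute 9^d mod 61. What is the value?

1

61 − 1 = 60 = 2^2 · 15, so d = 15.
9^1 ≡ 9 (mod 61)
9^2 ≡ 9^2 = 81 ≡ 20 (mod 61)
9^4 ≡ 20^2 = 400 ≡ 34 (mod 61)
9^8 ≡ 34^2 = 1156 ≡ 58 (mod 61)
15 = 8 + 4 + 2 + 1 in binary powers of 2.
So 9^15 ≡ 58 · 34 · 20 · 9 ≡ 1 (mod 61).
Since 9^d ≡ 1 (mod 61), base 9 does not prove 61 composite.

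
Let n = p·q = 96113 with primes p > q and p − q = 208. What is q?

Since p = q + 208, we have 96113 = q(q + 208), so q² + 208q − 96113 = 0.
Discriminant: 208² + 4·96113 = 43264 + 384452 = 427716; √427716 = 654.
q = (−208 + 654)/2 = 223, and p = q + 208 = 431.
Check: 223 · 431 = 96113.

223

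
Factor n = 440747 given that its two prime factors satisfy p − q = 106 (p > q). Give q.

Since p = q + 106, we have 440747 = q(q + 106), so q² + 106q − 440747 = 0.
Discriminant: 106² + 4·440747 = 11236 + 1762988 = 1774224; √1774224 = 1332.
q = (−106 + 1332)/2 = 613, and p = q + 106 = 719.
Check: 613 · 719 = 440747.

613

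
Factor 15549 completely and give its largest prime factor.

15549 = 3 · 5183
5183 = 71 · 73
73 is prime.
So 15549 = 3 · 71 · 73; the largest prime factor is 73.

73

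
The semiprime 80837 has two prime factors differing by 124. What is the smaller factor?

Since p = q + 124, we have 80837 = q(q + 124), so q² + 124q − 80837 = 0.
Discriminant: 124² + 4·80837 = 15376 + 323348 = 338724; √338724 = 582.
q = (−124 + 582)/2 = 229, and p = q + 124 = 353.
Check: 229 · 353 = 80837.

229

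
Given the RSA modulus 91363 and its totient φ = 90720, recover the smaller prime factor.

φ(n) = (p−1)(q−1) = n − (p+q) + 1, so p + q = 91363 − 90720 + 1 = 644.
p and q are the roots of t² − 644t + 91363 = 0.
Discriminant: 644² − 4·91363 = 414736 − 365452 = 49284; √49284 = 222.
q = (644 − 222)/2 = 211, p = (644 + 222)/2 = 433.
Check: 211 · 433 = 91363.

211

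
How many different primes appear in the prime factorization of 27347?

3

27347 = 23 · 1189
1189 = 29 · 41
27347 = 23 · 29 · 41, which has 3 distinct prime factors.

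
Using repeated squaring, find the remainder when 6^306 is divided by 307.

6^1 ≡ 6 (mod 307)
6^2 ≡ 6^2 = 36 ≡ 36 (mod 307)
6^4 ≡ 36^2 = 1296 ≡ 68 (mod 307)
6^8 ≡ 68^2 = 4624 ≡ 19 (mod 307)
6^16 ≡ 19^2 = 361 ≡ 54 (mod 307)
6^32 ≡ 54^2 = 2916 ≡ 153 (mod 307)
6^64 ≡ 153^2 = 23409 ≡ 77 (mod 307)
6^128 ≡ 77^2 = 5929 ≡ 96 (mod 307)
6^256 ≡ 96^2 = 9216 ≡ 6 (mod 307)
306 = 256 + 32 + 16 + 2 in binary powers of 2.
So 6^306 ≡ 6 · 153 · 54 · 36 ≡ 1 (mod 307).
Since the result is 1, base 6 gives no evidence that 307 is composite.

1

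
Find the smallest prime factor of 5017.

5017 is odd.
Digit sum 13, not divisible by 3.
Ends in 7: not divisible by 5.
7: 5017 = 7·716 + 5
11: 5017 = 11·456 + 1
13: 5017 = 13·385 + 12
17: 5017 = 17·295 + 2
19: 5017 = 19·264 + 1
23: 5017 = 23·218 + 3
29: 5017 = 29·173

29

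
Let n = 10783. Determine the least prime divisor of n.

10783 is odd.
Digit sum 19, not divisible by 3.
Ends in 3: not divisible by 5.
7: 10783 = 7·1540 + 3
11: 10783 = 11·980 + 3
13: 10783 = 13·829 + 6
17: 10783 = 17·634 + 5
19: 10783 = 19·567 + 10
23: 10783 = 23·468 + 19
29: 10783 = 29·371 + 24
31: 10783 = 31·347 + 26
37: 10783 = 37·291 + 16
41: 10783 = 41·263

41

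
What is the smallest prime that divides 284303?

284303 is odd.
Digit sum 20, not divisible by 3.
Ends in 3: not divisible by 5.
7: 284303 = 7·40614 + 5
11: 284303 = 11·25845 + 8
13: 284303 = 13·21869 + 6
17: 284303 = 17·16723 + 12
19: 284303 = 19·14963 + 6
23: 284303 = 23·12361

23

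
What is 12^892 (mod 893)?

178

12^1 ≡ 12 (mod 893)
12^2 ≡ 12^2 = 144 ≡ 144 (mod 893)
12^4 ≡ 144^2 = 20736 ≡ 197 (mod 893)
12^8 ≡ 197^2 = 38809 ≡ 410 (mod 893)
12^16 ≡ 410^2 = 168100 ≡ 216 (mod 893)
12^32 ≡ 216^2 = 46656 ≡ 220 (mod 893)
12^64 ≡ 220^2 = 48400 ≡ 178 (mod 893)
12^128 ≡ 178^2 = 31684 ≡ 429 (mod 893)
12^256 ≡ 429^2 = 184041 ≡ 83 (mod 893)
12^512 ≡ 83^2 = 6889 ≡ 638 (mod 893)
892 = 512 + 256 + 64 + 32 + 16 + 8 + 4 in binary powers of 2.
So 12^892 ≡ 638 · 83 · 178 · 220 · 216 · 410 · 197 ≡ 178 (mod 893).
Since 178 ≠ 1, base 12 is a Fermat witness: 893 is composite.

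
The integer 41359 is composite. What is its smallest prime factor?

41359 is odd.
Digit sum 22, not divisible by 3.
Ends in 9: not divisible by 5.
7: 41359 = 7·5908 + 3
11: 41359 = 11·3759 + 10
13: 41359 = 13·3181 + 6
17: 41359 = 17·2432 + 15
19: 41359 = 19·2176 + 15
23: 41359 = 23·1798 + 5
29: 41359 = 29·1426 + 5
31: 41359 = 31·1334 + 5
37: 41359 = 37·1117 + 30
41: 41359 = 41·1008 + 31
43: 41359 = 43·961 + 36
47: 41359 = 47·879 + 46
53: 41359 = 53·780 + 19
59: 41359 = 59·701

59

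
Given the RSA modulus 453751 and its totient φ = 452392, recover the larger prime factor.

773

φ(n) = (p−1)(q−1) = n − (p+q) + 1, so p + q = 453751 − 452392 + 1 = 1360.
p and q are the roots of t² − 1360t + 453751 = 0.
Discriminant: 1360² − 4·453751 = 1849600 − 1815004 = 34596; √34596 = 186.
q = (1360 − 186)/2 = 587, p = (1360 + 186)/2 = 773.
Check: 587 · 773 = 453751.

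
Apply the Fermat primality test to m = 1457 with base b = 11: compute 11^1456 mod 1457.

11^1 ≡ 11 (mod 1457)
11^2 ≡ 11^2 = 121 ≡ 121 (mod 1457)
11^4 ≡ 121^2 = 14641 ≡ 71 (mod 1457)
11^8 ≡ 71^2 = 5041 ≡ 670 (mod 1457)
11^16 ≡ 670^2 = 448900 ≡ 144 (mod 1457)
11^32 ≡ 144^2 = 20736 ≡ 338 (mod 1457)
11^64 ≡ 338^2 = 114244 ≡ 598 (mod 1457)
11^128 ≡ 598^2 = 357604 ≡ 639 (mod 1457)
11^256 ≡ 639^2 = 408321 ≡ 361 (mod 1457)
11^512 ≡ 361^2 = 130321 ≡ 648 (mod 1457)
11^1024 ≡ 648^2 = 419904 ≡ 288 (mod 1457)
1456 = 1024 + 256 + 128 + 32 + 16 in binary powers of 2.
So 11^1456 ≡ 288 · 361 · 639 · 338 · 144 ≡ 392 (mod 1457).
Since 392 ≠ 1, base 11 is a Fermat witness: 1457 is composite.

392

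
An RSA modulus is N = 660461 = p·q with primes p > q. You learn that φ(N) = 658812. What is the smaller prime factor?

683

φ(n) = (p−1)(q−1) = n − (p+q) + 1, so p + q = 660461 − 658812 + 1 = 1650.
p and q are the roots of t² − 1650t + 660461 = 0.
Discriminant: 1650² − 4·660461 = 2722500 − 2641844 = 80656; √80656 = 284.
q = (1650 − 284)/2 = 683, p = (1650 + 284)/2 = 967.
Check: 683 · 967 = 660461.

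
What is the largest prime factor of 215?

215 = 5 · 43
43 is prime.
So 215 = 5 · 43; the largest prime factor is 43.

43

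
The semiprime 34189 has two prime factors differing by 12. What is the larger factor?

191

Since p = q + 12, we have 34189 = q(q + 12), so q² + 12q − 34189 = 0.
Discriminant: 12² + 4·34189 = 144 + 136756 = 136900; √136900 = 370.
q = (−12 + 370)/2 = 179, and p = q + 12 = 191.
Check: 179 · 191 = 34189.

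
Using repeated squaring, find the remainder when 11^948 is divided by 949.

885

11^1 ≡ 11 (mod 949)
11^2 ≡ 11^2 = 121 ≡ 121 (mod 949)
11^4 ≡ 121^2 = 14641 ≡ 406 (mod 949)
11^8 ≡ 406^2 = 164836 ≡ 659 (mod 949)
11^16 ≡ 659^2 = 434281 ≡ 588 (mod 949)
11^32 ≡ 588^2 = 345744 ≡ 308 (mod 949)
11^64 ≡ 308^2 = 94864 ≡ 913 (mod 949)
11^128 ≡ 913^2 = 833569 ≡ 347 (mod 949)
11^256 ≡ 347^2 = 120409 ≡ 835 (mod 949)
11^512 ≡ 835^2 = 697225 ≡ 659 (mod 949)
948 = 512 + 256 + 128 + 32 + 16 + 4 in binary powers of 2.
So 11^948 ≡ 659 · 835 · 347 · 308 · 588 · 406 ≡ 885 (mod 949).
Since 885 ≠ 1, base 11 is a Fermat witness: 949 is composite.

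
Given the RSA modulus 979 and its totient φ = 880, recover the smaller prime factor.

11

φ(n) = (p−1)(q−1) = n − (p+q) + 1, so p + q = 979 − 880 + 1 = 100.
p and q are the roots of t² − 100t + 979 = 0.
Discriminant: 100² − 4·979 = 10000 − 3916 = 6084; √6084 = 78.
q = (100 − 78)/2 = 11, p = (100 + 78)/2 = 89.
Check: 11 · 89 = 979.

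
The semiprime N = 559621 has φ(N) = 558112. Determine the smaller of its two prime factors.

φ(n) = (p−1)(q−1) = n − (p+q) + 1, so p + q = 559621 − 558112 + 1 = 1510.
p and q are the roots of t² − 1510t + 559621 = 0.
Discriminant: 1510² − 4·559621 = 2280100 − 2238484 = 41616; √41616 = 204.
q = (1510 − 204)/2 = 653, p = (1510 + 204)/2 = 857.
Check: 653 · 857 = 559621.

653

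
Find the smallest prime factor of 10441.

10441 is odd.
Digit sum 10, not divisible by 3.
Ends in 1: not divisible by 5.
7: 10441 = 7·1491 + 4
11: 10441 = 11·949 + 2
13: 10441 = 13·803 + 2
17: 10441 = 17·614 + 3
19: 10441 = 19·549 + 10
23: 10441 = 23·453 + 22
29: 10441 = 29·360 + 1
31: 10441 = 31·336 + 25
37: 10441 = 37·282 + 7
41: 10441 = 41·254 + 27
43: 10441 = 43·242 + 35
47: 10441 = 47·222 + 7
53: 10441 = 53·197

53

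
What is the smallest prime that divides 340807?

340807 is odd.
Digit sum 22, not divisible by 3.
Ends in 7: not divisible by 5.
7: 340807 = 7·48686 + 5
11: 340807 = 11·30982 + 5
13: 340807 = 13·26215 + 12
17: 340807 = 17·20047 + 8
19: 340807 = 19·17937 + 4
23: 340807 = 23·14817 + 16
29: 340807 = 29·11751 + 28
31: 340807 = 31·10993 + 24
37: 340807 = 37·9211

37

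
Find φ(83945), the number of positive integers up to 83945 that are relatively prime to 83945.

Factor: 83945 = 5 · 103 · 163.
φ(83945) = (5−1) · (103−1) · (163−1) = 4 · 102 · 162 = 66096.

66096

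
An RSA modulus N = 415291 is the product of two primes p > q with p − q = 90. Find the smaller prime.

601

Since p = q + 90, we have 415291 = q(q + 90), so q² + 90q − 415291 = 0.
Discriminant: 90² + 4·415291 = 8100 + 1661164 = 1669264; √1669264 = 1292.
q = (−90 + 1292)/2 = 601, and p = q + 90 = 691.
Check: 601 · 691 = 415291.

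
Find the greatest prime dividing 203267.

83

203267 = 31 · 6557
6557 = 79 · 83
83 is prime.
So 203267 = 31 · 79 · 83; the largest prime factor is 83.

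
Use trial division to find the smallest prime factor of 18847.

47

18847 is odd.
Digit sum 28, not divisible by 3.
Ends in 7: not divisible by 5.
7: 18847 = 7·2692 + 3
11: 18847 = 11·1713 + 4
13: 18847 = 13·1449 + 10
17: 18847 = 17·1108 + 11
19: 18847 = 19·991 + 18
23: 18847 = 23·819 + 10
29: 18847 = 29·649 + 26
31: 18847 = 31·607 + 30
37: 18847 = 37·509 + 14
41: 18847 = 41·459 + 28
43: 18847 = 43·438 + 13
47: 18847 = 47·401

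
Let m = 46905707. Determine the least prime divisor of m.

46905707 is odd.
Digit sum 38, not divisible by 3.
Ends in 7: not divisible by 5.
7: 46905707 = 7·6700815 + 2
11: 46905707 = 11·4264155 + 2
13: 46905707 = 13·3608131 + 4
17: 46905707 = 17·2759159 + 4
19: 46905707 = 19·2468721 + 8
23: 46905707 = 23·2039378 + 13
29: 46905707 = 29·1617438 + 5
31: 46905707 = 31·1513087 + 10
37: 46905707 = 37·1267721 + 30
41: 46905707 = 41·1144041 + 26
43: 46905707 = 43·1090830 + 17
47: 46905707 = 47·997993 + 36
53: 46905707 = 53·885013 + 18
59: 46905707 = 59·795011 + 58
61: 46905707 = 61·768946 + 1
67: 46905707 = 67·700085 + 12
71: 46905707 = 71·660643 + 54
73: 46905707 = 73·642543 + 68
79: 46905707 = 79·593743 + 10
83: 46905707 = 83·565129

83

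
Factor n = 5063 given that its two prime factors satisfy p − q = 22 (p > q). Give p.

Since p = q + 22, we have 5063 = q(q + 22), so q² + 22q − 5063 = 0.
Discriminant: 22² + 4·5063 = 484 + 20252 = 20736; √20736 = 144.
q = (−22 + 144)/2 = 61, and p = q + 22 = 83.
Check: 61 · 83 = 5063.

83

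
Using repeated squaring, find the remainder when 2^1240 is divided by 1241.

2^1 ≡ 2 (mod 1241)
2^2 ≡ 2^2 = 4 ≡ 4 (mod 1241)
2^4 ≡ 4^2 = 16 ≡ 16 (mod 1241)
2^8 ≡ 16^2 = 256 ≡ 256 (mod 1241)
2^16 ≡ 256^2 = 65536 ≡ 1004 (mod 1241)
2^32 ≡ 1004^2 = 1008016 ≡ 324 (mod 1241)
2^64 ≡ 324^2 = 104976 ≡ 732 (mod 1241)
2^128 ≡ 732^2 = 535824 ≡ 953 (mod 1241)
2^256 ≡ 953^2 = 908209 ≡ 1038 (mod 1241)
2^512 ≡ 1038^2 = 1077444 ≡ 256 (mod 1241)
2^1024 ≡ 256^2 = 65536 ≡ 1004 (mod 1241)
1240 = 1024 + 128 + 64 + 16 + 8 in binary powers of 2.
So 2^1240 ≡ 1004 · 953 · 732 · 1004 · 256 ≡ 1004 (mod 1241).
Since 1004 ≠ 1, base 2 is a Fermat witness: 1241 is composite.

1004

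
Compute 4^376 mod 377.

4^1 ≡ 4 (mod 377)
4^2 ≡ 4^2 = 16 ≡ 16 (mod 377)
4^4 ≡ 16^2 = 256 ≡ 256 (mod 377)
4^8 ≡ 256^2 = 65536 ≡ 315 (mod 377)
4^16 ≡ 315^2 = 99225 ≡ 74 (mod 377)
4^32 ≡ 74^2 = 5476 ≡ 198 (mod 377)
4^64 ≡ 198^2 = 39204 ≡ 373 (mod 377)
4^128 ≡ 373^2 = 139129 ≡ 16 (mod 377)
4^256 ≡ 16^2 = 256 ≡ 256 (mod 377)
376 = 256 + 64 + 32 + 16 + 8 in binary powers of 2.
So 4^376 ≡ 256 · 373 · 198 · 74 · 315 ≡ 165 (mod 377).
Since 165 ≠ 1, base 4 is a Fermat witness: 377 is composite.

165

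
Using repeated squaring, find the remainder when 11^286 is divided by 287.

11^1 ≡ 11 (mod 287)
11^2 ≡ 11^2 = 121 ≡ 121 (mod 287)
11^4 ≡ 121^2 = 14641 ≡ 4 (mod 287)
11^8 ≡ 4^2 = 16 ≡ 16 (mod 287)
11^16 ≡ 16^2 = 256 ≡ 256 (mod 287)
11^32 ≡ 256^2 = 65536 ≡ 100 (mod 287)
11^64 ≡ 100^2 = 10000 ≡ 242 (mod 287)
11^128 ≡ 242^2 = 58564 ≡ 16 (mod 287)
11^256 ≡ 16^2 = 256 ≡ 256 (mod 287)
286 = 256 + 16 + 8 + 4 + 2 in binary powers of 2.
So 11^286 ≡ 256 · 256 · 16 · 4 · 121 ≡ 74 (mod 287).
Since 74 ≠ 1, base 11 is a Fermat witness: 287 is composite.

74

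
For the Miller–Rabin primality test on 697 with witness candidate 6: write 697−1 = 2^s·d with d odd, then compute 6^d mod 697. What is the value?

439

697 − 1 = 696 = 2^3 · 87, so d = 87.
6^1 ≡ 6 (mod 697)
6^2 ≡ 6^2 = 36 ≡ 36 (mod 697)
6^4 ≡ 36^2 = 1296 ≡ 599 (mod 697)
6^8 ≡ 599^2 = 358801 ≡ 543 (mod 697)
6^16 ≡ 543^2 = 294849 ≡ 18 (mod 697)
6^32 ≡ 18^2 = 324 ≡ 324 (mod 697)
6^64 ≡ 324^2 = 104976 ≡ 426 (mod 697)
87 = 64 + 16 + 4 + 2 + 1 in binary powers of 2.
So 6^87 ≡ 426 · 18 · 599 · 36 · 6 ≡ 439 (mod 697).
Squaring chain: 439 → 349 → 523; never reaches −1, so base 6 is a Miller–Rabin witness that 697 is composite.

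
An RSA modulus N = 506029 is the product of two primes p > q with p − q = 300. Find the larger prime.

Since p = q + 300, we have 506029 = q(q + 300), so q² + 300q − 506029 = 0.
Discriminant: 300² + 4·506029 = 90000 + 2024116 = 2114116; √2114116 = 1454.
q = (−300 + 1454)/2 = 577, and p = q + 300 = 877.
Check: 577 · 877 = 506029.

877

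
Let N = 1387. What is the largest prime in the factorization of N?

1387 = 19 · 73
73 is prime.
So 1387 = 19 · 73; the largest prime factor is 73.

73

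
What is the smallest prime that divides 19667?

19667 is odd.
Digit sum 29, not divisible by 3.
Ends in 7: not divisible by 5.
7: 19667 = 7·2809 + 4
11: 19667 = 11·1787 + 10
13: 19667 = 13·1512 + 11
17: 19667 = 17·1156 + 15
19: 19667 = 19·1035 + 2
23: 19667 = 23·855 + 2
29: 19667 = 29·678 + 5
31: 19667 = 31·634 + 13
37: 19667 = 37·531 + 20
41: 19667 = 41·479 + 28
43: 19667 = 43·457 + 16
47: 19667 = 47·418 + 21
53: 19667 = 53·371 + 4
59: 19667 = 59·333 + 20
61: 19667 = 61·322 + 25
67: 19667 = 67·293 + 36
71: 19667 = 71·277

71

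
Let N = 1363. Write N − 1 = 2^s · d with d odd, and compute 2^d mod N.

686

1363 − 1 = 1362 = 2^1 · 681, so d = 681.
2^1 ≡ 2 (mod 1363)
2^2 ≡ 2^2 = 4 ≡ 4 (mod 1363)
2^4 ≡ 4^2 = 16 ≡ 16 (mod 1363)
2^8 ≡ 16^2 = 256 ≡ 256 (mod 1363)
2^16 ≡ 256^2 = 65536 ≡ 112 (mod 1363)
2^32 ≡ 112^2 = 12544 ≡ 277 (mod 1363)
2^64 ≡ 277^2 = 76729 ≡ 401 (mod 1363)
2^128 ≡ 401^2 = 160801 ≡ 1330 (mod 1363)
2^256 ≡ 1330^2 = 1768900 ≡ 1089 (mod 1363)
2^512 ≡ 1089^2 = 1185921 ≡ 111 (mod 1363)
681 = 512 + 128 + 32 + 8 + 1 in binary powers of 2.
So 2^681 ≡ 111 · 1330 · 277 · 256 · 2 ≡ 686 (mod 1363).
Squaring chain: 686; never reaches −1, so base 2 is a Miller–Rabin witness that 1363 is composite.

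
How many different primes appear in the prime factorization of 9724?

4

9724 = 2^2 · 2431
2431 = 11 · 221
221 = 13 · 17
9724 = 2^2 · 11 · 13 · 17, which has 4 distinct prime factors.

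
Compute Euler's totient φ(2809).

Factor: 2809 = 53^2.
φ(2809) = 53^1·(53−1) = 2756.

2756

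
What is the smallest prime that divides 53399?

67

53399 is odd.
Digit sum 29, not divisible by 3.
Ends in 9: not divisible by 5.
7: 53399 = 7·7628 + 3
11: 53399 = 11·4854 + 5
13: 53399 = 13·4107 + 8
17: 53399 = 17·3141 + 2
19: 53399 = 19·2810 + 9
23: 53399 = 23·2321 + 16
29: 53399 = 29·1841 + 10
31: 53399 = 31·1722 + 17
37: 53399 = 37·1443 + 8
41: 53399 = 41·1302 + 17
43: 53399 = 43·1241 + 36
47: 53399 = 47·1136 + 7
53: 53399 = 53·1007 + 28
59: 53399 = 59·905 + 4
61: 53399 = 61·875 + 24
67: 53399 = 67·797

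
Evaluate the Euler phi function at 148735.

Factor: 148735 = 5 · 151 · 197.
φ(148735) = (5−1) · (151−1) · (197−1) = 4 · 150 · 196 = 117600.

117600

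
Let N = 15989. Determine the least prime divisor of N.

15989 is odd.
Digit sum 32, not divisible by 3.
Ends in 9: not divisible by 5.
7: 15989 = 7·2284 + 1
11: 15989 = 11·1453 + 6
13: 15989 = 13·1229 + 12
17: 15989 = 17·940 + 9
19: 15989 = 19·841 + 10
23: 15989 = 23·695 + 4
29: 15989 = 29·551 + 10
31: 15989 = 31·515 + 24
37: 15989 = 37·432 + 5
41: 15989 = 41·389 + 40
43: 15989 = 43·371 + 36
47: 15989 = 47·340 + 9
53: 15989 = 53·301 + 36
59: 15989 = 59·271

59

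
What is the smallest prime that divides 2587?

13

2587 is odd.
Digit sum 22, not divisible by 3.
Ends in 7: not divisible by 5.
7: 2587 = 7·369 + 4
11: 2587 = 11·235 + 2
13: 2587 = 13·199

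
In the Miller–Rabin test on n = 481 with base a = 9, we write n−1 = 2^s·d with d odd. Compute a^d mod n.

417

481 − 1 = 480 = 2^5 · 15, so d = 15.
9^1 ≡ 9 (mod 481)
9^2 ≡ 9^2 = 81 ≡ 81 (mod 481)
9^4 ≡ 81^2 = 6561 ≡ 308 (mod 481)
9^8 ≡ 308^2 = 94864 ≡ 107 (mod 481)
15 = 8 + 4 + 2 + 1 in binary powers of 2.
So 9^15 ≡ 107 · 308 · 81 · 9 ≡ 417 (mod 481).
Squaring chain: 417 → 248 → 417 → 248 → 417; never reaches −1, so base 9 is a Miller–Rabin witness that 481 is composite.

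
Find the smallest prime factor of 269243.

13

269243 is odd.
Digit sum 26, not divisible by 3.
Ends in 3: not divisible by 5.
7: 269243 = 7·38463 + 2
11: 269243 = 11·24476 + 7
13: 269243 = 13·20711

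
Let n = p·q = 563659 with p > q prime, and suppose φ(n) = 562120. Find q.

599

φ(n) = (p−1)(q−1) = n − (p+q) + 1, so p + q = 563659 − 562120 + 1 = 1540.
p and q are the roots of t² − 1540t + 563659 = 0.
Discriminant: 1540² − 4·563659 = 2371600 − 2254636 = 116964; √116964 = 342.
q = (1540 − 342)/2 = 599, p = (1540 + 342)/2 = 941.
Check: 599 · 941 = 563659.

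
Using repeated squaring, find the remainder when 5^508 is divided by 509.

1

5^1 ≡ 5 (mod 509)
5^2 ≡ 5^2 = 25 ≡ 25 (mod 509)
5^4 ≡ 25^2 = 625 ≡ 116 (mod 509)
5^8 ≡ 116^2 = 13456 ≡ 222 (mod 509)
5^16 ≡ 222^2 = 49284 ≡ 420 (mod 509)
5^32 ≡ 420^2 = 176400 ≡ 286 (mod 509)
5^64 ≡ 286^2 = 81796 ≡ 356 (mod 509)
5^128 ≡ 356^2 = 126736 ≡ 504 (mod 509)
5^256 ≡ 504^2 = 254016 ≡ 25 (mod 509)
508 = 256 + 128 + 64 + 32 + 16 + 8 + 4 in binary powers of 2.
So 5^508 ≡ 25 · 504 · 356 · 286 · 420 · 222 · 116 ≡ 1 (mod 509).
Since the result is 1, base 5 gives no evidence that 509 is composite.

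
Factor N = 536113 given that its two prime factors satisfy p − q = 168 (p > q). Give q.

Since p = q + 168, we have 536113 = q(q + 168), so q² + 168q − 536113 = 0.
Discriminant: 168² + 4·536113 = 28224 + 2144452 = 2172676; √2172676 = 1474.
q = (−168 + 1474)/2 = 653, and p = q + 168 = 821.
Check: 653 · 821 = 536113.

653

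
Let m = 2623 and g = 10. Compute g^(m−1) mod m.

10^1 ≡ 10 (mod 2623)
10^2 ≡ 10^2 = 100 ≡ 100 (mod 2623)
10^4 ≡ 100^2 = 10000 ≡ 2131 (mod 2623)
10^8 ≡ 2131^2 = 4541161 ≡ 748 (mod 2623)
10^16 ≡ 748^2 = 559504 ≡ 805 (mod 2623)
10^32 ≡ 805^2 = 648025 ≡ 144 (mod 2623)
10^64 ≡ 144^2 = 20736 ≡ 2375 (mod 2623)
10^128 ≡ 2375^2 = 5640625 ≡ 1175 (mod 2623)
10^256 ≡ 1175^2 = 1380625 ≡ 927 (mod 2623)
10^512 ≡ 927^2 = 859329 ≡ 1608 (mod 2623)
10^1024 ≡ 1608^2 = 2585664 ≡ 2009 (mod 2623)
10^2048 ≡ 2009^2 = 4036081 ≡ 1907 (mod 2623)
2622 = 2048 + 512 + 32 + 16 + 8 + 4 + 2 in binary powers of 2.
So 10^2622 ≡ 1907 · 1608 · 144 · 805 · 748 · 2131 · 100 ≡ 735 (mod 2623).
Since 735 ≠ 1, base 10 is a Fermat witness: 2623 is composite.

735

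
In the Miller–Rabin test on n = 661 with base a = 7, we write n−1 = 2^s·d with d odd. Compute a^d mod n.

555

661 − 1 = 660 = 2^2 · 165, so d = 165.
7^1 ≡ 7 (mod 661)
7^2 ≡ 7^2 = 49 ≡ 49 (mod 661)
7^4 ≡ 49^2 = 2401 ≡ 418 (mod 661)
7^8 ≡ 418^2 = 174724 ≡ 220 (mod 661)
7^16 ≡ 220^2 = 48400 ≡ 147 (mod 661)
7^32 ≡ 147^2 = 21609 ≡ 457 (mod 661)
7^64 ≡ 457^2 = 208849 ≡ 634 (mod 661)
7^128 ≡ 634^2 = 401956 ≡ 68 (mod 661)
165 = 128 + 32 + 4 + 1 in binary powers of 2.
So 7^165 ≡ 68 · 457 · 418 · 7 ≡ 555 (mod 661).
Squaring chain: 555 → 660; reaches −1, so base 7 does not prove 661 composite.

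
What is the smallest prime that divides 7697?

7697 is odd.
Digit sum 29, not divisible by 3.
Ends in 7: not divisible by 5.
7: 7697 = 7·1099 + 4
11: 7697 = 11·699 + 8
13: 7697 = 13·592 + 1
17: 7697 = 17·452 + 13
19: 7697 = 19·405 + 2
23: 7697 = 23·334 + 15
29: 7697 = 29·265 + 12
31: 7697 = 31·248 + 9
37: 7697 = 37·208 + 1
41: 7697 = 41·187 + 30
43: 7697 = 43·179

43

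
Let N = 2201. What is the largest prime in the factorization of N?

71

2201 = 31 · 71
71 is prime.
So 2201 = 31 · 71; the largest prime factor is 71.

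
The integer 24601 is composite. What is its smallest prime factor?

24601 is odd.
Digit sum 13, not divisible by 3.
Ends in 1: not divisible by 5.
7: 24601 = 7·3514 + 3
11: 24601 = 11·2236 + 5
13: 24601 = 13·1892 + 5
17: 24601 = 17·1447 + 2
19: 24601 = 19·1294 + 15
23: 24601 = 23·1069 + 14
29: 24601 = 29·848 + 9
31: 24601 = 31·793 + 18
37: 24601 = 37·664 + 33
41: 24601 = 41·600 + 1
43: 24601 = 43·572 + 5
47: 24601 = 47·523 + 20
53: 24601 = 53·464 + 9
59: 24601 = 59·416 + 57
61: 24601 = 61·403 + 18
67: 24601 = 67·367 + 12
71: 24601 = 71·346 + 35
73: 24601 = 73·337

73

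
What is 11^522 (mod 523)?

1

11^1 ≡ 11 (mod 523)
11^2 ≡ 11^2 = 121 ≡ 121 (mod 523)
11^4 ≡ 121^2 = 14641 ≡ 520 (mod 523)
11^8 ≡ 520^2 = 270400 ≡ 9 (mod 523)
11^16 ≡ 9^2 = 81 ≡ 81 (mod 523)
11^32 ≡ 81^2 = 6561 ≡ 285 (mod 523)
11^64 ≡ 285^2 = 81225 ≡ 160 (mod 523)
11^128 ≡ 160^2 = 25600 ≡ 496 (mod 523)
11^256 ≡ 496^2 = 246016 ≡ 206 (mod 523)
11^512 ≡ 206^2 = 42436 ≡ 73 (mod 523)
522 = 512 + 8 + 2 in binary powers of 2.
So 11^522 ≡ 73 · 9 · 121 ≡ 1 (mod 523).
Since the result is 1, base 11 gives no evidence that 523 is composite.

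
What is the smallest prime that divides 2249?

13

2249 is odd.
Digit sum 17, not divisible by 3.
Ends in 9: not divisible by 5.
7: 2249 = 7·321 + 2
11: 2249 = 11·204 + 5
13: 2249 = 13·173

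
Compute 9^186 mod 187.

9^1 ≡ 9 (mod 187)
9^2 ≡ 9^2 = 81 ≡ 81 (mod 187)
9^4 ≡ 81^2 = 6561 ≡ 16 (mod 187)
9^8 ≡ 16^2 = 256 ≡ 69 (mod 187)
9^16 ≡ 69^2 = 4761 ≡ 86 (mod 187)
9^32 ≡ 86^2 = 7396 ≡ 103 (mod 187)
9^64 ≡ 103^2 = 10609 ≡ 137 (mod 187)
9^128 ≡ 137^2 = 18769 ≡ 69 (mod 187)
186 = 128 + 32 + 16 + 8 + 2 in binary powers of 2.
So 9^186 ≡ 69 · 103 · 86 · 69 · 81 ≡ 64 (mod 187).
Since 64 ≠ 1, base 9 is a Fermat witness: 187 is composite.

64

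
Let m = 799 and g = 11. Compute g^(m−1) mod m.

11^1 ≡ 11 (mod 799)
11^2 ≡ 11^2 = 121 ≡ 121 (mod 799)
11^4 ≡ 121^2 = 14641 ≡ 259 (mod 799)
11^8 ≡ 259^2 = 67081 ≡ 764 (mod 799)
11^16 ≡ 764^2 = 583696 ≡ 426 (mod 799)
11^32 ≡ 426^2 = 181476 ≡ 103 (mod 799)
11^64 ≡ 103^2 = 10609 ≡ 222 (mod 799)
11^128 ≡ 222^2 = 49284 ≡ 545 (mod 799)
11^256 ≡ 545^2 = 297025 ≡ 596 (mod 799)
11^512 ≡ 596^2 = 355216 ≡ 460 (mod 799)
798 = 512 + 256 + 16 + 8 + 4 + 2 in binary powers of 2.
So 11^798 ≡ 460 · 596 · 426 · 764 · 259 · 121 ≡ 332 (mod 799).
Since 332 ≠ 1, base 11 is a Fermat witness: 799 is composite.

332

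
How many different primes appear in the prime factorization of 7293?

4

7293 = 3 · 2431
2431 = 11 · 221
221 = 13 · 17
7293 = 3 · 11 · 13 · 17, which has 4 distinct prime factors.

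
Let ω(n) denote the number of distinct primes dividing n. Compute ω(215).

215 = 5 · 43
215 = 5 · 43, which has 2 distinct prime factors.

2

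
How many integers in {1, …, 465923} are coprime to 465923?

Factor: 465923 = 53 · 59 · 149.
φ(465923) = (53−1) · (59−1) · (149−1) = 52 · 58 · 148 = 446368.

446368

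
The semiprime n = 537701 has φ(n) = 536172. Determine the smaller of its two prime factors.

547

φ(n) = (p−1)(q−1) = n − (p+q) + 1, so p + q = 537701 − 536172 + 1 = 1530.
p and q are the roots of t² − 1530t + 537701 = 0.
Discriminant: 1530² − 4·537701 = 2340900 − 2150804 = 190096; √190096 = 436.
q = (1530 − 436)/2 = 547, p = (1530 + 436)/2 = 983.
Check: 547 · 983 = 537701.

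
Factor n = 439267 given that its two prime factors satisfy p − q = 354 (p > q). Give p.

863

Since p = q + 354, we have 439267 = q(q + 354), so q² + 354q − 439267 = 0.
Discriminant: 354² + 4·439267 = 125316 + 1757068 = 1882384; √1882384 = 1372.
q = (−354 + 1372)/2 = 509, and p = q + 354 = 863.
Check: 509 · 863 = 439267.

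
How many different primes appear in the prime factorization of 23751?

23751 = 3^2 · 2639
2639 = 7 · 377
377 = 13 · 29
23751 = 3^2 · 7 · 13 · 29, which has 4 distinct prime factors.

4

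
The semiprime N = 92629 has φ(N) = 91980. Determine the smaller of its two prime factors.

φ(n) = (p−1)(q−1) = n − (p+q) + 1, so p + q = 92629 − 91980 + 1 = 650.
p and q are the roots of t² − 650t + 92629 = 0.
Discriminant: 650² − 4·92629 = 422500 − 370516 = 51984; √51984 = 228.
q = (650 − 228)/2 = 211, p = (650 + 228)/2 = 439.
Check: 211 · 439 = 92629.

211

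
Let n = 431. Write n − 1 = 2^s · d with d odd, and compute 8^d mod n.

431 − 1 = 430 = 2^1 · 215, so d = 215.
8^1 ≡ 8 (mod 431)
8^2 ≡ 8^2 = 64 ≡ 64 (mod 431)
8^4 ≡ 64^2 = 4096 ≡ 217 (mod 431)
8^8 ≡ 217^2 = 47089 ≡ 110 (mod 431)
8^16 ≡ 110^2 = 12100 ≡ 32 (mod 431)
8^32 ≡ 32^2 = 1024 ≡ 162 (mod 431)
8^64 ≡ 162^2 = 26244 ≡ 384 (mod 431)
8^128 ≡ 384^2 = 147456 ≡ 54 (mod 431)
215 = 128 + 64 + 16 + 4 + 2 + 1 in binary powers of 2.
So 8^215 ≡ 54 · 384 · 32 · 217 · 64 · 8 ≡ 1 (mod 431).
Since 8^d ≡ 1 (mod 431), base 8 does not prove 431 composite.

1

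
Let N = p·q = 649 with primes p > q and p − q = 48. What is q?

11

Since p = q + 48, we have 649 = q(q + 48), so q² + 48q − 649 = 0.
Discriminant: 48² + 4·649 = 2304 + 2596 = 4900; √4900 = 70.
q = (−48 + 70)/2 = 11, and p = q + 48 = 59.
Check: 11 · 59 = 649.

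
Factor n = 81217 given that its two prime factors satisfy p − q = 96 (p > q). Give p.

Since p = q + 96, we have 81217 = q(q + 96), so q² + 96q − 81217 = 0.
Discriminant: 96² + 4·81217 = 9216 + 324868 = 334084; √334084 = 578.
q = (−96 + 578)/2 = 241, and p = q + 96 = 337.
Check: 241 · 337 = 81217.

337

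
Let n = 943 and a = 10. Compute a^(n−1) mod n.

469

10^1 ≡ 10 (mod 943)
10^2 ≡ 10^2 = 100 ≡ 100 (mod 943)
10^4 ≡ 100^2 = 10000 ≡ 570 (mod 943)
10^8 ≡ 570^2 = 324900 ≡ 508 (mod 943)
10^16 ≡ 508^2 = 258064 ≡ 625 (mod 943)
10^32 ≡ 625^2 = 390625 ≡ 223 (mod 943)
10^64 ≡ 223^2 = 49729 ≡ 693 (mod 943)
10^128 ≡ 693^2 = 480249 ≡ 262 (mod 943)
10^256 ≡ 262^2 = 68644 ≡ 748 (mod 943)
10^512 ≡ 748^2 = 559504 ≡ 305 (mod 943)
942 = 512 + 256 + 128 + 32 + 8 + 4 + 2 in binary powers of 2.
So 10^942 ≡ 305 · 748 · 262 · 223 · 508 · 570 · 100 ≡ 469 (mod 943).
Since 469 ≠ 1, base 10 is a Fermat witness: 943 is composite.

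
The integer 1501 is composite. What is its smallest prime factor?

19

1501 is odd.
Digit sum 7, not divisible by 3.
Ends in 1: not divisible by 5.
7: 1501 = 7·214 + 3
11: 1501 = 11·136 + 5
13: 1501 = 13·115 + 6
17: 1501 = 17·88 + 5
19: 1501 = 19·79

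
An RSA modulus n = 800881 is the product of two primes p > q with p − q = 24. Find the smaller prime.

883

Since p = q + 24, we have 800881 = q(q + 24), so q² + 24q − 800881 = 0.
Discriminant: 24² + 4·800881 = 576 + 3203524 = 3204100; √3204100 = 1790.
q = (−24 + 1790)/2 = 883, and p = q + 24 = 907.
Check: 883 · 907 = 800881.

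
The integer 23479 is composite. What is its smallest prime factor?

53

23479 is odd.
Digit sum 25, not divisible by 3.
Ends in 9: not divisible by 5.
7: 23479 = 7·3354 + 1
11: 23479 = 11·2134 + 5
13: 23479 = 13·1806 + 1
17: 23479 = 17·1381 + 2
19: 23479 = 19·1235 + 14
23: 23479 = 23·1020 + 19
29: 23479 = 29·809 + 18
31: 23479 = 31·757 + 12
37: 23479 = 37·634 + 21
41: 23479 = 41·572 + 27
43: 23479 = 43·546 + 1
47: 23479 = 47·499 + 26
53: 23479 = 53·443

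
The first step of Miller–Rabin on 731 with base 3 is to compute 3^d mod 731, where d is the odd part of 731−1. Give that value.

731 − 1 = 730 = 2^1 · 365, so d = 365.
3^1 ≡ 3 (mod 731)
3^2 ≡ 3^2 = 9 ≡ 9 (mod 731)
3^4 ≡ 9^2 = 81 ≡ 81 (mod 731)
3^8 ≡ 81^2 = 6561 ≡ 713 (mod 731)
3^16 ≡ 713^2 = 508369 ≡ 324 (mod 731)
3^32 ≡ 324^2 = 104976 ≡ 443 (mod 731)
3^64 ≡ 443^2 = 196249 ≡ 341 (mod 731)
3^128 ≡ 341^2 = 116281 ≡ 52 (mod 731)
3^256 ≡ 52^2 = 2704 ≡ 511 (mod 731)
365 = 256 + 64 + 32 + 8 + 4 + 1 in binary powers of 2.
So 3^365 ≡ 511 · 341 · 443 · 713 · 81 · 3 ≡ 233 (mod 731).
Squaring chain: 233; never reaches −1, so base 3 is a Miller–Rabin witness that 731 is composite.

233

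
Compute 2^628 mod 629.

305

2^1 ≡ 2 (mod 629)
2^2 ≡ 2^2 = 4 ≡ 4 (mod 629)
2^4 ≡ 4^2 = 16 ≡ 16 (mod 629)
2^8 ≡ 16^2 = 256 ≡ 256 (mod 629)
2^16 ≡ 256^2 = 65536 ≡ 120 (mod 629)
2^32 ≡ 120^2 = 14400 ≡ 562 (mod 629)
2^64 ≡ 562^2 = 315844 ≡ 86 (mod 629)
2^128 ≡ 86^2 = 7396 ≡ 477 (mod 629)
2^256 ≡ 477^2 = 227529 ≡ 460 (mod 629)
2^512 ≡ 460^2 = 211600 ≡ 256 (mod 629)
628 = 512 + 64 + 32 + 16 + 4 in binary powers of 2.
So 2^628 ≡ 256 · 86 · 562 · 120 · 16 ≡ 305 (mod 629).
Since 305 ≠ 1, base 2 is a Fermat witness: 629 is composite.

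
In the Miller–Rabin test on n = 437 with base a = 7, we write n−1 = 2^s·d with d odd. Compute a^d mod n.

102

437 − 1 = 436 = 2^2 · 109, so d = 109.
7^1 ≡ 7 (mod 437)
7^2 ≡ 7^2 = 49 ≡ 49 (mod 437)
7^4 ≡ 49^2 = 2401 ≡ 216 (mod 437)
7^8 ≡ 216^2 = 46656 ≡ 334 (mod 437)
7^16 ≡ 334^2 = 111556 ≡ 121 (mod 437)
7^32 ≡ 121^2 = 14641 ≡ 220 (mod 437)
7^64 ≡ 220^2 = 48400 ≡ 330 (mod 437)
109 = 64 + 32 + 8 + 4 + 1 in binary powers of 2.
So 7^109 ≡ 330 · 220 · 334 · 216 · 7 ≡ 102 (mod 437).
Squaring chain: 102 → 353; never reaches −1, so base 7 is a Miller–Rabin witness that 437 is composite.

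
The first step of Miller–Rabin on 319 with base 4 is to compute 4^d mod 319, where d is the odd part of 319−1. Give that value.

212

319 − 1 = 318 = 2^1 · 159, so d = 159.
4^1 ≡ 4 (mod 319)
4^2 ≡ 4^2 = 16 ≡ 16 (mod 319)
4^4 ≡ 16^2 = 256 ≡ 256 (mod 319)
4^8 ≡ 256^2 = 65536 ≡ 141 (mod 319)
4^16 ≡ 141^2 = 19881 ≡ 103 (mod 319)
4^32 ≡ 103^2 = 10609 ≡ 82 (mod 319)
4^64 ≡ 82^2 = 6724 ≡ 25 (mod 319)
4^128 ≡ 25^2 = 625 ≡ 306 (mod 319)
159 = 128 + 16 + 8 + 4 + 2 + 1 in binary powers of 2.
So 4^159 ≡ 306 · 103 · 141 · 256 · 16 · 4 ≡ 212 (mod 319).
Squaring chain: 212; never reaches −1, so base 4 is a Miller–Rabin witness that 319 is composite.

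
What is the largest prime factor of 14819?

73

14819 = 7 · 2117
2117 = 29 · 73
73 is prime.
So 14819 = 7 · 29 · 73; the largest prime factor is 73.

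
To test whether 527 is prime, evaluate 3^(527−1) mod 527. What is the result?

3^1 ≡ 3 (mod 527)
3^2 ≡ 3^2 = 9 ≡ 9 (mod 527)
3^4 ≡ 9^2 = 81 ≡ 81 (mod 527)
3^8 ≡ 81^2 = 6561 ≡ 237 (mod 527)
3^16 ≡ 237^2 = 56169 ≡ 307 (mod 527)
3^32 ≡ 307^2 = 94249 ≡ 443 (mod 527)
3^64 ≡ 443^2 = 196249 ≡ 205 (mod 527)
3^128 ≡ 205^2 = 42025 ≡ 392 (mod 527)
3^256 ≡ 392^2 = 153664 ≡ 307 (mod 527)
3^512 ≡ 307^2 = 94249 ≡ 443 (mod 527)
526 = 512 + 8 + 4 + 2 in binary powers of 2.
So 3^526 ≡ 443 · 237 · 81 · 9 ≡ 121 (mod 527).
Since 121 ≠ 1, base 3 is a Fermat witness: 527 is composite.

121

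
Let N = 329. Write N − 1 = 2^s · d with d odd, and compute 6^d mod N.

329 − 1 = 328 = 2^3 · 41, so d = 41.
6^1 ≡ 6 (mod 329)
6^2 ≡ 6^2 = 36 ≡ 36 (mod 329)
6^4 ≡ 36^2 = 1296 ≡ 309 (mod 329)
6^8 ≡ 309^2 = 95481 ≡ 71 (mod 329)
6^16 ≡ 71^2 = 5041 ≡ 106 (mod 329)
6^32 ≡ 106^2 = 11236 ≡ 50 (mod 329)
41 = 32 + 8 + 1 in binary powers of 2.
So 6^41 ≡ 50 · 71 · 6 ≡ 244 (mod 329).
Squaring chain: 244 → 316 → 169; never reaches −1, so base 6 is a Miller–Rabin witness that 329 is composite.

244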